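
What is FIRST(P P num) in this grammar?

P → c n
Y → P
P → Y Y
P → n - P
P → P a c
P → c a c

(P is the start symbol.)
{ 'c', 'n' }

FIRST sets of the non-terminals involved (from the grammar, by fixed-point iteration):
  FIRST(P) = { 'c', 'n' }

To compute FIRST(P P num), process the symbols left to right:
Symbol P is a non-terminal. Add FIRST(P) \ {ε} = { 'c', 'n' }
P is not nullable (ε ∉ FIRST(P)), so stop here.
FIRST(P P num) = { 'c', 'n' }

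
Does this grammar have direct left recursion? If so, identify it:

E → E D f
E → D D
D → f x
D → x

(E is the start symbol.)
Yes, E is left-recursive

E → E D f: LEFT RECURSIVE (starts with E)
E → D D: starts with D
D → f x: starts with f
D → x: starts with x

The grammar has direct left recursion on: E.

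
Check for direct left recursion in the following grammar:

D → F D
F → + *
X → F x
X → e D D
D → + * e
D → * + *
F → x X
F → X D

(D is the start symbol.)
D → F D: starts with F
F → + *: starts with '+'
X → F x: starts with F
X → e D D: starts with e
D → + * e: starts with '+'
D → * + *: starts with '*'
F → x X: starts with x
F → X D: starts with X

No direct left recursion found.

Answer: No direct left recursion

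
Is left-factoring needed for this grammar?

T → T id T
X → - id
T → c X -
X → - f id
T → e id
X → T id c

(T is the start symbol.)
Yes, X has productions with common prefix '-'

Left-factoring is needed when two productions for the same non-terminal
share a common prefix on the right-hand side.

Productions for T:
  T → T id T
  T → c X -
  T → e id
Productions for X:
  X → - id
  X → - f id
  X → T id c

Found common prefix '-' in productions for X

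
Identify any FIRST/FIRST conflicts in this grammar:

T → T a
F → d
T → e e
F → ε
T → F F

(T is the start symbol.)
A FIRST/FIRST conflict occurs when two productions N → α and N → β for the same non-terminal have FIRST(α) ∩ FIRST(β) ≠ ∅ (with ε ∈ FIRST of a nullable right-hand side, so two nullable alternatives also conflict).

FIRST sets of the non-terminals at (or reachable through a nullable prefix from) the front of some alternative:
  FIRST(T) = { 'a', 'd', 'e', ε }
  FIRST(F) = { 'd', ε }

Productions for T:
  T → T a: FIRST = { 'a', 'd', 'e' }
  T → e e: FIRST = { 'e' }
  T → F F: FIRST = { 'd', ε }
Productions for F:
  F → d: FIRST = { 'd' }
  F → ε: FIRST = { ε }

Conflict for T: T → T a and T → e e
  Overlap: { 'e' }
Conflict for T: T → T a and T → F F
  Overlap: { 'd' }

Answer: Yes. T → T a / T → e e on { 'e' }; T → T a / T → F F on { 'd' }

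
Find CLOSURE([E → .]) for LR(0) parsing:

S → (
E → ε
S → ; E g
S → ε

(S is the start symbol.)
Start with: [E → .]
The dot is at the end, so nothing is added.

CLOSURE = { [E → .] }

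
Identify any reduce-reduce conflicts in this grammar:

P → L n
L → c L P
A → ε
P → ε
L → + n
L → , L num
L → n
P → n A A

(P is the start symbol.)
A reduce-reduce conflict occurs when an LR(0) state has two complete items [A → α .] and [B → β .] — both call for a reduction, and with no lookahead the parser cannot choose between them.

Augment with P' → P and build the canonical LR(0) collection (I0 = CLOSURE({[P' → . P]}), then GOTO on every symbol after a dot until no new states appear). It has 16 states:
  I0: { [L → . + n], [L → . , L num], [L → . c L P], [L → . n], [P → . L n], [P → . n A A], [P → .], [P' → . P] }  — shift, reduce
  I1: { [L → + . n] }  — shift
  I2: { [L → , . L num], [L → . + n], [L → . , L num], [L → . c L P], [L → . n] }  — shift
  I3: { [P → L . n] }  — shift
  I4: { [P' → P .] }  — accept
  I5: { [L → . + n], [L → . , L num], [L → . c L P], [L → . n], [L → c . L P] }  — shift
  I6: { [A → .], [L → n .], [P → n . A A] }  — 2 reduces
  I7: { [A → .], [P → n A . A] }  — reduce
  I8: { [P → n A A .] }  — reduce
  I9: { [L → . + n], [L → . , L num], [L → . c L P], [L → . n], [L → c L . P], [P → . L n], [P → . n A A], [P → .] }  — shift, reduce
  I10: { [L → n .] }  — reduce
  I11: { [L → c L P .] }  — reduce
  I12: { [P → L n .] }  — reduce
  I13: { [L → , L . num] }  — shift
  I14: { [L → , L num .] }  — reduce
  I15: { [L → + n .] }  — reduce

I6 contains complete items [A → .], [L → n .] — reduce-reduce conflict.

Answer: Yes — I6: [A → .] vs [L → n .]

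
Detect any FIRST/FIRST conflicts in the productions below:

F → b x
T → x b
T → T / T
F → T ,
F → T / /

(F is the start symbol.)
Yes. F → T ',' / F → T '/' '/' on { 'x' }; T → x b / T → T '/' T on { 'x' }

A FIRST/FIRST conflict occurs when two productions N → α and N → β for the same non-terminal have FIRST(α) ∩ FIRST(β) ≠ ∅ (with ε ∈ FIRST of a nullable right-hand side, so two nullable alternatives also conflict).

FIRST sets of the non-terminals at (or reachable through a nullable prefix from) the front of some alternative:
  FIRST(T) = { 'x' }

Productions for F:
  F → b x: FIRST = { 'b' }
  F → T ,: FIRST = { 'x' }
  F → T / /: FIRST = { 'x' }
Productions for T:
  T → x b: FIRST = { 'x' }
  T → T / T: FIRST = { 'x' }

Conflict for F: F → T , and F → T / /
  Overlap: { 'x' }
Conflict for T: T → x b and T → T / T
  Overlap: { 'x' }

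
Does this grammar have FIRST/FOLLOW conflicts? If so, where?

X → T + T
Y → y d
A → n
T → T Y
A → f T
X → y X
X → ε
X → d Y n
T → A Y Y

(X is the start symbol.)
No FIRST/FOLLOW conflicts.

A FIRST/FOLLOW conflict occurs when a non-terminal N has a nullable alternative N → β (β ⇒* ε) and another alternative N → α with FIRST(α) ∩ FOLLOW(N) ≠ ∅: on such a lookahead the parser cannot decide between expanding α and letting N vanish via β.

Nullable non-terminals: X.
FIRST sets used below: FIRST(T) = { 'f', 'n' }

X: nullable alternative(s) X → ε; FOLLOW(X) = { $ }
  X → T + T: FIRST \ {ε} = { 'f', 'n' } — disjoint from FOLLOW(X)
  X → y X: FIRST \ {ε} = { 'y' } — disjoint from FOLLOW(X)
  X → ε: FIRST \ {ε} = { } — this is the only nullable alternative, skip
  X → d Y n: FIRST \ {ε} = { 'd' } — disjoint from FOLLOW(X)

A, T, Y have no nullable alternative, so no FIRST/FOLLOW check is needed there.

No FIRST/FOLLOW conflicts found.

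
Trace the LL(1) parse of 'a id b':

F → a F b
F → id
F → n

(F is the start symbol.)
LL(1) parsing maintains a stack (initially the start symbol over $) and the input. At each step: if the stack top is a terminal, match it against the current input token; if it is a non-terminal N, replace it with the RHS of M[N, lookahead] (the unique production whose predict set contains the lookahead).

Stack is shown with the top on the left.

Stack    Input     Action
-------------------------
F $      a id b $  output F → a F b
a F b $  a id b $  match 'a'
F b $    id b $    output F → id
id b $   id b $    match 'id'
b $      b $       match 'b'
$        $         accept

The string is accepted.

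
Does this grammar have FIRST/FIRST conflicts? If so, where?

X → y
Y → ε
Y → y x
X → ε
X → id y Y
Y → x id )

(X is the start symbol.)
No FIRST/FIRST conflicts.

A FIRST/FIRST conflict occurs when two productions N → α and N → β for the same non-terminal have FIRST(α) ∩ FIRST(β) ≠ ∅ (with ε ∈ FIRST of a nullable right-hand side, so two nullable alternatives also conflict).

Productions for X:
  X → y: FIRST = { 'y' }
  X → ε: FIRST = { ε }
  X → id y Y: FIRST = { 'id' }
Productions for Y:
  Y → ε: FIRST = { ε }
  Y → y x: FIRST = { 'y' }
  Y → x id ): FIRST = { 'x' }

All alternatives of each non-terminal have pairwise disjoint FIRST sets.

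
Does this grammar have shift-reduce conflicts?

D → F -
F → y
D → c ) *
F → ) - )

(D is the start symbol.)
No shift-reduce conflicts

A shift-reduce conflict occurs when an LR(0) state has both:
  - a complete (reduce) item [A → α .] (dot at the end), and
  - a shift item [B → β . c γ] (dot before a terminal).

Augment with D' → D and build the canonical LR(0) collection (I0 = CLOSURE({[D' → . D]}), then GOTO on every symbol after a dot until no new states appear). It has 11 states:
  I0: { [D → . F -], [D → . c ) *], [D' → . D], [F → . ) - )], [F → . y] }  — shift
  I1: { [F → ) . - )] }  — shift
  I2: { [D' → D .] }  — accept
  I3: { [D → F . -] }  — shift
  I4: { [D → c . ) *] }  — shift
  I5: { [F → y .] }  — reduce
  I6: { [D → c ) . *] }  — shift
  I7: { [D → c ) * .] }  — reduce
  I8: { [D → F - .] }  — reduce
  I9: { [F → ) - . )] }  — shift
  I10: { [F → ) - ) .] }  — reduce

No state contains both a complete item and a shift item.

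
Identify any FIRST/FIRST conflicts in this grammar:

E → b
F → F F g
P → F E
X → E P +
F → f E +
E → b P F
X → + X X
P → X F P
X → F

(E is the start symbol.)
A FIRST/FIRST conflict occurs when two productions N → α and N → β for the same non-terminal have FIRST(α) ∩ FIRST(β) ≠ ∅ (with ε ∈ FIRST of a nullable right-hand side, so two nullable alternatives also conflict).

FIRST sets of the non-terminals at (or reachable through a nullable prefix from) the front of some alternative:
  FIRST(F) = { 'f' }
  FIRST(X) = { '+', 'b', 'f' }
  FIRST(E) = { 'b' }

Productions for E:
  E → b: FIRST = { 'b' }
  E → b P F: FIRST = { 'b' }
Productions for F:
  F → F F g: FIRST = { 'f' }
  F → f E +: FIRST = { 'f' }
Productions for P:
  P → F E: FIRST = { 'f' }
  P → X F P: FIRST = { '+', 'b', 'f' }
Productions for X:
  X → E P +: FIRST = { 'b' }
  X → + X X: FIRST = { '+' }
  X → F: FIRST = { 'f' }

Conflict for E: E → b and E → b P F
  Overlap: { 'b' }
Conflict for F: F → F F g and F → f E +
  Overlap: { 'f' }
Conflict for P: P → F E and P → X F P
  Overlap: { 'f' }

Answer: Yes. E → b / E → b P F on { 'b' }; F → F F g / F → f E '+' on { 'f' }; P → F E / P → X F P on { 'f' }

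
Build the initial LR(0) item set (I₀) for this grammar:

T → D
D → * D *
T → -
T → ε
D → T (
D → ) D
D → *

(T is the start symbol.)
First, augment the grammar with T' → T
I₀ = CLOSURE({ [T' → . T] }):
  [T' → . T] has the dot before T: add [T → . D], [T → . -], [T → .]
  [T → . D] has the dot before D: add [D → . * D *], [D → . T (], [D → . ) D], [D → . *]
No further items can be added.

I₀ = { [D → . ) D], [D → . * D *], [D → . *], [D → . T (], [T → . -], [T → . D], [T → .], [T' → . T] }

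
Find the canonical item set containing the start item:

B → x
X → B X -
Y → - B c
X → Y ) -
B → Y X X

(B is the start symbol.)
{ [B → . Y X X], [B → . x], [B' → . B], [Y → . - B c] }

First, augment the grammar with B' → B
I₀ = CLOSURE({ [B' → . B] }):
  [B' → . B] has the dot before B: add [B → . x], [B → . Y X X]
  [B → . Y X X] has the dot before Y: add [Y → . - B c]
No further items can be added.

I₀ = { [B → . Y X X], [B → . x], [B' → . B], [Y → . - B c] }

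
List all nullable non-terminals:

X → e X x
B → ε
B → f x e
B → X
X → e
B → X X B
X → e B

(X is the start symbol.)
ε-productions: B → ε
So B is immediately nullable.
No further non-terminal can be added: every production for the remaining non-terminals contains a terminal or a non-nullable non-terminal.
Nullable = { 'B' }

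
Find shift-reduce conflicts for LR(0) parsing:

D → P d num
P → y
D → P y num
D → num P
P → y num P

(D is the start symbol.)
Yes — I4: [P → y .] vs [P → y . num P]

A shift-reduce conflict occurs when an LR(0) state has both:
  - a complete (reduce) item [A → α .] (dot at the end), and
  - a shift item [B → β . c γ] (dot before a terminal).

Augment with D' → D and build the canonical LR(0) collection (I0 = CLOSURE({[D' → . D]}), then GOTO on every symbol after a dot until no new states appear). It has 12 states:
  I0: { [D → . P d num], [D → . P y num], [D → . num P], [D' → . D], [P → . y num P], [P → . y] }  — shift
  I1: { [D' → D .] }  — accept
  I2: { [D → P . d num], [D → P . y num] }  — shift
  I3: { [D → num . P], [P → . y num P], [P → . y] }  — shift
  I4: { [P → y . num P], [P → y .] }  — shift, reduce
  I5: { [P → . y num P], [P → . y], [P → y num . P] }  — shift
  I6: { [P → y num P .] }  — reduce
  I7: { [D → num P .] }  — reduce
  I8: { [D → P d . num] }  — shift
  I9: { [D → P y . num] }  — shift
  I10: { [D → P y num .] }  — reduce
  I11: { [D → P d num .] }  — reduce

I4 contains reduce item [P → y .] and shift item [P → y . num P] — shift-reduce conflict.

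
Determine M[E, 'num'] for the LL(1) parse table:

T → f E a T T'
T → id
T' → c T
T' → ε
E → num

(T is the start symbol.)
To find M[E, 'num'], we find productions for E where 'num' is in the predict set (PREDICT(N → α) = (FIRST(α) \ {ε}) ∪ (FOLLOW(N) if α ⇒* ε)).

E → num: PREDICT = { 'num' }
  'num' is in predict set, so this production goes in M[E, 'num']

M[E, 'num'] = E → num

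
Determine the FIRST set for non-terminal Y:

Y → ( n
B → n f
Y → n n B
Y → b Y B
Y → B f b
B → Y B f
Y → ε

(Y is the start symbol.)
{ '(', 'b', 'n', ε }

FIRST sets of the other non-terminals involved (by the same procedure, iterated to a fixed point):
  FIRST(B) = { '(', 'b', 'n' }

From Y → ( n:
  - '(' is a terminal: add '(' and stop
From Y → n n B:
  - n is a terminal: add 'n' and stop
From Y → b Y B:
  - b is a terminal: add 'b' and stop
From Y → B f b:
  - B is a non-terminal: add FIRST(B) \ {ε} = { '(', 'b', 'n' }
    B is not nullable, so stop
From Y → ε:
  - ε-production, so ε ∈ FIRST(Y)

Collecting: FIRST(Y) = { '(', 'b', 'n', ε }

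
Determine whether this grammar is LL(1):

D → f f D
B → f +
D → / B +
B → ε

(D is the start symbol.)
A grammar is LL(1) if for each non-terminal N with multiple productions, the predict sets of those productions are pairwise disjoint, where PREDICT(N → α) = (FIRST(α) \ {ε}) ∪ (FOLLOW(N) if α ⇒* ε).

Relevant sets:
  FOLLOW(B) = { '+' }

For D:
  PREDICT(D → f f D) = { 'f' }
  PREDICT(D → '/' B '+') = { '/' }
For B:
  PREDICT(B → f '+') = { 'f' }
  PREDICT(B → ε) = { '+' }

All predict sets are disjoint. The grammar IS LL(1).

Answer: Yes, the grammar is LL(1).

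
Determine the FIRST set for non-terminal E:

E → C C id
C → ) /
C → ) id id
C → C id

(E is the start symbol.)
To compute FIRST(E), examine every production with E on the left-hand side, reading each right-hand side left to right until a non-nullable symbol is reached.

FIRST sets of the other non-terminals involved (by the same procedure, iterated to a fixed point):
  FIRST(C) = { ')' }

From E → C C id:
  - C is a non-terminal: add FIRST(C) \ {ε} = { ')' }
    C is not nullable, so stop

Collecting: FIRST(E) = { ')' }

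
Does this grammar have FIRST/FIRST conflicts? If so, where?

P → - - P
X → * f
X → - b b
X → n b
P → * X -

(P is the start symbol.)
No FIRST/FIRST conflicts.

A FIRST/FIRST conflict occurs when two productions N → α and N → β for the same non-terminal have FIRST(α) ∩ FIRST(β) ≠ ∅ (with ε ∈ FIRST of a nullable right-hand side, so two nullable alternatives also conflict).

Productions for P:
  P → - - P: FIRST = { '-' }
  P → * X -: FIRST = { '*' }
Productions for X:
  X → * f: FIRST = { '*' }
  X → - b b: FIRST = { '-' }
  X → n b: FIRST = { 'n' }

All alternatives of each non-terminal have pairwise disjoint FIRST sets.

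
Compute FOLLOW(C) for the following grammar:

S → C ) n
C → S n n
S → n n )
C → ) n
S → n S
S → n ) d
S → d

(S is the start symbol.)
{ ')' }

In S → C ) n: C is followed by ')' n, add FIRST(')' n) \ {ε} = { ')' }

Taking the union: FOLLOW(C) = { ')' }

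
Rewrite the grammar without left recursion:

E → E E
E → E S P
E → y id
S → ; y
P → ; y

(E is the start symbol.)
E → y id E'
E' → E E'
E' → S P E'
E' → ε
S → ; y
P → ; y

E is directly left-recursive. The standard transformation for
  A → A α₁ | ... | A α_m | β₁ | ... | β_n
is
  A  → β₁ A' | ... | β_n A'
  A' → α₁ A' | ... | α_m A' | ε

E → y id becomes E → y id E'
E → E E becomes E' → E E'
E → E S P becomes E' → S P E'
Add E' → ε

Productions for other non-terminals are unchanged:
  S → ; y
  P → ; y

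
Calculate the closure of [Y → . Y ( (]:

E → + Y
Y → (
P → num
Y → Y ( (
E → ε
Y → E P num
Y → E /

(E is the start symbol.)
To compute CLOSURE, for each item [A → α.Bβ] where B is a non-terminal, add [B → .γ] for all productions B → γ; repeat for the newly added items until nothing changes.

Start with: [Y → . Y ( (]
  [Y → . Y ( (] has the dot before Y: add [Y → . (], [Y → . E P num], [Y → . E /]
  [Y → . E P num] has the dot before E: add [E → . + Y], [E → .]
No further items can be added.

CLOSURE = { [E → . + Y], [E → .], [Y → . (], [Y → . E /], [Y → . E P num], [Y → . Y ( (] }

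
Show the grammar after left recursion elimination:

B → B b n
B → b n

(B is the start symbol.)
B → b n B'
B' → b n B'
B' → ε

B is directly left-recursive. The standard transformation for
  A → A α₁ | ... | A α_m | β₁ | ... | β_n
is
  A  → β₁ A' | ... | β_n A'
  A' → α₁ A' | ... | α_m A' | ε

B → b n becomes B → b n B'
B → B b n becomes B' → b n B'
Add B' → ε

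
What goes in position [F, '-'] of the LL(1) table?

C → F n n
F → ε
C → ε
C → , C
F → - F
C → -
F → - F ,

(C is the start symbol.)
To find M[F, '-'], we find productions for F where '-' is in the predict set (PREDICT(N → α) = (FIRST(α) \ {ε}) ∪ (FOLLOW(N) if α ⇒* ε)).

Relevant sets:
  FOLLOW(F) = { ',', 'n' }

F → ε: PREDICT = { ',', 'n' }
F → - F: PREDICT = { '-' }
  '-' is in predict set, so this production goes in M[F, '-']
F → - F ,: PREDICT = { '-' }
  '-' is in predict set, so this production goes in M[F, '-']

M[F, '-'] = F → - F, F → - F ,  (a multiply-defined cell — the grammar is not LL(1))

Answer: F → - F, F → - F ,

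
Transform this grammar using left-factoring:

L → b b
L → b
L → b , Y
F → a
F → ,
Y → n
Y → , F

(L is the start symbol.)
L → b L'
L' → b
L' → ε
L' → , Y
F → a
F → ,
Y → n
Y → , F

Left-factoring transforms A → αβ₁ | αβ₂ into A → αA' and A' → β₁ | β₂
(α is the longest common prefix among the alternatives). Repeat until
no nonterminal has two alternatives with a common prefix.

Round 1: L has alternatives sharing prefix 'b'. Introduce L': L → b L'
  Add: L' → b
  Add: L' → ε
  Add: L' → , Y

No remaining common prefixes — done.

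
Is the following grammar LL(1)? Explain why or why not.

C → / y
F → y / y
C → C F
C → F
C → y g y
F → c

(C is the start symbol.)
Relevant sets:
  FIRST(C) = { '/', 'c', 'y' }
  FIRST(F) = { 'c', 'y' }

For C:
  PREDICT(C → '/' y) = { '/' }
  PREDICT(C → C F) = { '/', 'c', 'y' }
  PREDICT(C → F) = { 'c', 'y' }
  PREDICT(C → y g y) = { 'y' }
For F:
  PREDICT(F → y '/' y) = { 'y' }
  PREDICT(F → c) = { 'c' }

Conflict found: Predict set conflict for C: { '/' }
The grammar is NOT LL(1).

Answer: No. Predict set conflict for C: { '/' }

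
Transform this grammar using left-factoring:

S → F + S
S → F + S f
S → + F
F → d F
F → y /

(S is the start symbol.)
Left-factoring transforms A → αβ₁ | αβ₂ into A → αA' and A' → β₁ | β₂
(α is the longest common prefix among the alternatives). Repeat until
no nonterminal has two alternatives with a common prefix.

Round 1: S has alternatives sharing prefix 'F + S'. Introduce S': S → F + S S'
  Add: S' → ε
  Add: S' → f

No remaining common prefixes — done.

Resulting grammar:
S → F + S S'
S' → ε
S' → f
S → + F
F → d F
F → y /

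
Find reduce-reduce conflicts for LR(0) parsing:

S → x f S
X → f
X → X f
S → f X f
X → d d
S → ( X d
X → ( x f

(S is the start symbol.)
Yes — I12: [S → f X f .] vs [X → X f .]

A reduce-reduce conflict occurs when an LR(0) state has two complete items [A → α .] and [B → β .] — both call for a reduction, and with no lookahead the parser cannot choose between them.

Augment with S' → S and build the canonical LR(0) collection (I0 = CLOSURE({[S' → . S]}), then GOTO on every symbol after a dot until no new states appear). It has 18 states:
  I0: { [S → . ( X d], [S → . f X f], [S → . x f S], [S' → . S] }  — shift
  I1: { [S → ( . X d], [X → . ( x f], [X → . X f], [X → . d d], [X → . f] }  — shift
  I2: { [S' → S .] }  — accept
  I3: { [S → f . X f], [X → . ( x f], [X → . X f], [X → . d d], [X → . f] }  — shift
  I4: { [S → x . f S] }  — shift
  I5: { [S → . ( X d], [S → . f X f], [S → . x f S], [S → x f . S] }  — shift
  I6: { [S → x f S .] }  — reduce
  I7: { [X → ( . x f] }  — shift
  I8: { [S → f X . f], [X → X . f] }  — shift
  I9: { [X → d . d] }  — shift
  I10: { [X → f .] }  — reduce
  I11: { [X → d d .] }  — reduce
  I12: { [S → f X f .], [X → X f .] }  — 2 reduces
  I13: { [X → ( x . f] }  — shift
  I14: { [X → ( x f .] }  — reduce
  I15: { [S → ( X . d], [X → X . f] }  — shift
  I16: { [S → ( X d .] }  — reduce
  I17: { [X → X f .] }  — reduce

I12 contains complete items [S → f X f .], [X → X f .] — reduce-reduce conflict.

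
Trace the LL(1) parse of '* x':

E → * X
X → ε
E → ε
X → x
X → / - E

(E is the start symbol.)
LL(1) parsing maintains a stack (initially the start symbol over $) and the input. At each step: if the stack top is a terminal, match it against the current input token; if it is a non-terminal N, replace it with the RHS of M[N, lookahead] (the unique production whose predict set contains the lookahead).

Stack is shown with the top on the left.

Stack  Input  Action
--------------------
E $    * x $  output E → * X
* X $  * x $  match '*'
X $    x $    output X → x
x $    x $    match 'x'
$      $      accept

The string is accepted.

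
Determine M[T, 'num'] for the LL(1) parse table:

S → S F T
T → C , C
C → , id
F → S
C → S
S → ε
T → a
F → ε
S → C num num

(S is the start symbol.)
T → C , C

To find M[T, 'num'], we find productions for T where 'num' is in the predict set (PREDICT(N → α) = (FIRST(α) \ {ε}) ∪ (FOLLOW(N) if α ⇒* ε)).

Relevant sets:
  FIRST(C) = { ',', 'a', 'num', ε }

T → C , C: PREDICT = { ',', 'a', 'num' }
  'num' is in predict set, so this production goes in M[T, 'num']
T → a: PREDICT = { 'a' }

M[T, 'num'] = T → C , C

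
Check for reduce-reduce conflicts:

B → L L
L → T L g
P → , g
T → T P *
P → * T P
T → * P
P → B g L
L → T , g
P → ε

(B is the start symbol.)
Yes — I15: [L → T , g .] vs [P → , g .]

A reduce-reduce conflict occurs when an LR(0) state has two complete items [A → α .] and [B → β .] — both call for a reduction, and with no lookahead the parser cannot choose between them.

Augment with B' → B and build the canonical LR(0) collection (I0 = CLOSURE({[B' → . B]}), then GOTO on every symbol after a dot until no new states appear). It has 21 states:
  I0: { [B → . L L], [B' → . B], [L → . T , g], [L → . T L g], [T → . * P], [T → . T P *] }  — shift
  I1: { [B → . L L], [L → . T , g], [L → . T L g], [P → . * T P], [P → . , g], [P → . B g L], [P → .], [T → * . P], [T → . * P], [T → . T P *] }  — shift, reduce
  I2: { [B' → B .] }  — accept
  I3: { [B → L . L], [L → . T , g], [L → . T L g], [T → . * P], [T → . T P *] }  — shift
  I4: { [B → . L L], [L → . T , g], [L → . T L g], [L → T . , g], [L → T . L g], [P → . * T P], [P → . , g], [P → . B g L], [P → .], [T → . * P], [T → . T P *], [T → T . P *] }  — shift, reduce
  I5: { [B → . L L], [L → . T , g], [L → . T L g], [P → * . T P], [P → . * T P], [P → . , g], [P → . B g L], [P → .], [T → * . P], [T → . * P], [T → . T P *] }  — shift, reduce
  I6: { [L → T , . g], [P → , . g] }  — shift
  I7: { [P → B . g L] }  — shift
  I8: { [B → L . L], [L → . T , g], [L → . T L g], [L → T L . g], [T → . * P], [T → . T P *] }  — shift
  I9: { [T → T P . *] }  — shift
  I10: { [T → T P * .] }  — reduce
  I11: { [B → L L .] }  — reduce
  I12: { [L → T L g .] }  — reduce
  I13: { [L → . T , g], [L → . T L g], [P → B g . L], [T → . * P], [T → . T P *] }  — shift
  I14: { [P → B g L .] }  — reduce
  I15: { [L → T , g .], [P → , g .] }  — 2 reduces
  I16: { [P → , . g] }  — shift
  I17: { [T → * P .] }  — reduce
  I18: { [B → . L L], [L → . T , g], [L → . T L g], [L → T . , g], [L → T . L g], [P → * T . P], [P → . * T P], [P → . , g], [P → . B g L], [P → .], [T → . * P], [T → . T P *], [T → T . P *] }  — shift, reduce
  I19: { [P → * T P .], [T → T P . *] }  — shift, reduce
  I20: { [P → , g .] }  — reduce

I15 contains complete items [L → T , g .], [P → , g .] — reduce-reduce conflict.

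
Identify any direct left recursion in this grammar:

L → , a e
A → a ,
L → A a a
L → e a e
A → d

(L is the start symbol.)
Direct left recursion occurs when N → N α for some non-terminal N (the right-hand side begins with the left-hand side itself).

L → , a e: starts with ','
A → a ,: starts with a
L → A a a: starts with A
L → e a e: starts with e
A → d: starts with d

No direct left recursion found.

Answer: No direct left recursion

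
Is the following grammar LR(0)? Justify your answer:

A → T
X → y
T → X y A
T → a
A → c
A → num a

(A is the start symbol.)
Augment with A' → A and build the canonical LR(0) collection (I0 = CLOSURE({[A' → . A]}), then GOTO on every symbol after a dot until no new states appear). It has 11 states:
  I0: { [A → . T], [A → . c], [A → . num a], [A' → . A], [T → . X y A], [T → . a], [X → . y] }  — shift
  I1: { [A' → A .] }  — accept
  I2: { [A → T .] }  — reduce
  I3: { [T → X . y A] }  — shift
  I4: { [T → a .] }  — reduce
  I5: { [A → c .] }  — reduce
  I6: { [A → num . a] }  — shift
  I7: { [X → y .] }  — reduce
  I8: { [A → num a .] }  — reduce
  I9: { [A → . T], [A → . c], [A → . num a], [T → . X y A], [T → . a], [T → X y . A], [X → . y] }  — shift
  I10: { [T → X y A .] }  — reduce

Every state is either a pure shift/goto state or contains exactly one complete item and nothing to shift — no conflicts. The grammar is LR(0).

Answer: Yes, the grammar is LR(0)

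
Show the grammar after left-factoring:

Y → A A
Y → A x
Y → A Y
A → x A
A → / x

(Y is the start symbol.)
Left-factoring transforms A → αβ₁ | αβ₂ into A → αA' and A' → β₁ | β₂
(α is the longest common prefix among the alternatives). Repeat until
no nonterminal has two alternatives with a common prefix.

Round 1: Y has alternatives sharing prefix 'A'. Introduce Y': Y → A Y'
  Add: Y' → A
  Add: Y' → x
  Add: Y' → Y

No remaining common prefixes — done.

Resulting grammar:
Y → A Y'
Y' → A
Y' → x
Y' → Y
A → x A
A → / x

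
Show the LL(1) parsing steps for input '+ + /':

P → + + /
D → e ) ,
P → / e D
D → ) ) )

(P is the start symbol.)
LL(1) parsing maintains a stack (initially the start symbol over $) and the input. At each step: if the stack top is a terminal, match it against the current input token; if it is a non-terminal N, replace it with the RHS of M[N, lookahead] (the unique production whose predict set contains the lookahead).

Stack is shown with the top on the left.

Stack    Input    Action
------------------------
P $      + + / $  output P → + + /
+ + / $  + + / $  match '+'
+ / $    + / $    match '+'
/ $      / $      match '/'
$        $        accept

The string is accepted.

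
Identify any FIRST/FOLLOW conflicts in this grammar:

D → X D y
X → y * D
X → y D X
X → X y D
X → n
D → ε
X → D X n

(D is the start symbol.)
Yes. D → X D y with FOLLOW(D) on { 'n', 'y' }

A FIRST/FOLLOW conflict occurs when a non-terminal N has a nullable alternative N → β (β ⇒* ε) and another alternative N → α with FIRST(α) ∩ FOLLOW(N) ≠ ∅: on such a lookahead the parser cannot decide between expanding α and letting N vanish via β.

Nullable non-terminals: D.
FIRST sets used below: FIRST(X) = { 'n', 'y' }

D: nullable alternative(s) D → ε; FOLLOW(D) = { $, 'n', 'y' }
  D → X D y: FIRST \ {ε} = { 'n', 'y' } — overlaps FOLLOW(D) on { 'n', 'y' }: CONFLICT
  D → ε: FIRST \ {ε} = { } — this is the only nullable alternative, skip

X has no nullable alternative, so no FIRST/FOLLOW check is needed there.

So the grammar has 1 FIRST/FOLLOW conflict (marked CONFLICT above).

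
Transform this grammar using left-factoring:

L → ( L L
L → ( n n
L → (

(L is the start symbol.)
L → ( L'
L' → L L
L' → n n
L' → ε

Left-factoring transforms A → αβ₁ | αβ₂ into A → αA' and A' → β₁ | β₂
(α is the longest common prefix among the alternatives). Repeat until
no nonterminal has two alternatives with a common prefix.

Round 1: L has alternatives sharing prefix '('. Introduce L': L → ( L'
  Add: L' → L L
  Add: L' → n n
  Add: L' → ε

No remaining common prefixes — done.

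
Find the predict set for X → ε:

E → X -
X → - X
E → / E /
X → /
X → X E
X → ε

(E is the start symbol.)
PREDICT(X → ε) = (FIRST(RHS) \ {ε}) ∪ (FOLLOW(X) if ε ∈ FIRST(RHS), i.e. RHS ⇒* ε)
The right-hand side is ε (FIRST(ε) = { ε }), so the predict set is FOLLOW(X) = { '-', '/' }
PREDICT(X → ε) = { '-', '/' }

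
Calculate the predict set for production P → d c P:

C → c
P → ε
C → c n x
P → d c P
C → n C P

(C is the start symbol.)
{ 'd' }

PREDICT(P → d c P) = (FIRST(RHS) \ {ε}) ∪ (FOLLOW(P) if ε ∈ FIRST(RHS), i.e. RHS ⇒* ε)
FIRST(d c P) = { 'd' }
ε ∉ FIRST(d c P), so FOLLOW(P) is not added.
PREDICT(P → d c P) = { 'd' }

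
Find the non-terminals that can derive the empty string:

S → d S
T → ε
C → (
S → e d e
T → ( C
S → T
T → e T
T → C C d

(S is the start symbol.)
{ 'S', 'T' }

A non-terminal is nullable if it can derive ε (the empty string): either it has an ε-production, or it has a production whose right-hand side consists entirely of nullable non-terminals.

ε-productions: T → ε
So T is immediately nullable.
S → T: every symbol on the right is nullable, so S is nullable too.
No further non-terminal can be added: every production for the remaining non-terminals contains a terminal or a non-nullable non-terminal.
Nullable = { 'S', 'T' }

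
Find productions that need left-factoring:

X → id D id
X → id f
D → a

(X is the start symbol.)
Yes, X has productions with common prefix 'id'

Left-factoring is needed when two productions for the same non-terminal
share a common prefix on the right-hand side.

Productions for X:
  X → id D id
  X → id f

Found common prefix 'id' in productions for X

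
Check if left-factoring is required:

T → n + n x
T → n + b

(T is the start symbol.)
Yes, T has productions with common prefix 'n +'

Left-factoring is needed when two productions for the same non-terminal
share a common prefix on the right-hand side.

Productions for T:
  T → n + n x
  T → n + b

Found common prefix 'n +' in productions for T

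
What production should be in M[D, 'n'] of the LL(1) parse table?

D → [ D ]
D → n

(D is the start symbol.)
D → n

To find M[D, 'n'], we find productions for D where 'n' is in the predict set (PREDICT(N → α) = (FIRST(α) \ {ε}) ∪ (FOLLOW(N) if α ⇒* ε)).

D → [ D ]: PREDICT = { '[' }
D → n: PREDICT = { 'n' }
  'n' is in predict set, so this production goes in M[D, 'n']

M[D, 'n'] = D → n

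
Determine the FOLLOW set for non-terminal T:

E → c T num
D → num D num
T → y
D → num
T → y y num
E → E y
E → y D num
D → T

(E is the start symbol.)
{ 'num' }

To compute FOLLOW(T), find every occurrence of T on a right-hand side N → α T β: add FIRST(β) \ {ε}, and if β is empty or nullable also add FOLLOW(N). Iterate to a fixed point.

In E → c T num: T is followed by num, add FIRST(num) \ {ε} = { 'num' }
In D → T: T is at the end, add FOLLOW(D)

The FOLLOW sets referred to above (computed the same way, to a fixed point):
  FOLLOW(D) = { 'num' }

Taking the union: FOLLOW(T) = { 'num' }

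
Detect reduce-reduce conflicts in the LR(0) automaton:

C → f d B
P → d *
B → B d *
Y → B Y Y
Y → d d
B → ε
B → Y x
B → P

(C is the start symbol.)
Augment with C' → C and build the canonical LR(0) collection (I0 = CLOSURE({[C' → . C]}), then GOTO on every symbol after a dot until no new states appear). It has 16 states:
  I0: { [C → . f d B], [C' → . C] }  — shift
  I1: { [C' → C .] }  — accept
  I2: { [C → f . d B] }  — shift
  I3: { [B → . B d *], [B → . P], [B → . Y x], [B → .], [C → f d . B], [P → . d *], [Y → . B Y Y], [Y → . d d] }  — shift, reduce
  I4: { [B → . B d *], [B → . P], [B → . Y x], [B → .], [B → B . d *], [C → f d B .], [P → . d *], [Y → . B Y Y], [Y → . d d], [Y → B . Y Y] }  — shift, 2 reduces
  I5: { [B → P .] }  — reduce
  I6: { [B → Y . x] }  — shift
  I7: { [P → d . *], [Y → d . d] }  — shift
  I8: { [P → d * .] }  — reduce
  I9: { [Y → d d .] }  — reduce
  I10: { [B → Y x .] }  — reduce
  I11: { [B → . B d *], [B → . P], [B → . Y x], [B → .], [B → B . d *], [P → . d *], [Y → . B Y Y], [Y → . d d], [Y → B . Y Y] }  — shift, reduce
  I12: { [B → . B d *], [B → . P], [B → . Y x], [B → .], [B → Y . x], [P → . d *], [Y → . B Y Y], [Y → . d d], [Y → B Y . Y] }  — shift, reduce
  I13: { [B → B d . *], [P → d . *], [Y → d . d] }  — shift
  I14: { [B → B d * .], [P → d * .] }  — 2 reduces
  I15: { [B → Y . x], [Y → B Y Y .] }  — shift, reduce

I4 contains complete items [B → .], [C → f d B .] — reduce-reduce conflict.
I14 contains complete items [B → B d * .], [P → d * .] — reduce-reduce conflict.

Answer: Yes — I4: [B → .] vs [C → f d B .]; I14: [B → B d * .] vs [P → d * .]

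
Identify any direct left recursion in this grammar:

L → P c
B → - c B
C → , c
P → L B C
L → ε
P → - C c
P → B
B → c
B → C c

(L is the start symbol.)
No direct left recursion

Direct left recursion occurs when N → N α for some non-terminal N (the right-hand side begins with the left-hand side itself).

L → P c: starts with P
B → - c B: starts with '-'
C → , c: starts with ','
P → L B C: starts with L
L → ε: starts with ε
P → - C c: starts with '-'
P → B: starts with B
B → c: starts with c
B → C c: starts with C

No direct left recursion found.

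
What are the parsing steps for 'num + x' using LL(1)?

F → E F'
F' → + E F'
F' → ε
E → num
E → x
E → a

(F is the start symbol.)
Stack is shown with the top on the left.

Stack     Input      Action
---------------------------
F $       num + x $  output F → E F'
E F' $    num + x $  output E → num
num F' $  num + x $  match 'num'
F' $      + x $      output F' → + E F'
+ E F' $  + x $      match '+'
E F' $    x $        output E → x
x F' $    x $        match 'x'
F' $      $          output F' → ε
$         $          accept

The string is accepted.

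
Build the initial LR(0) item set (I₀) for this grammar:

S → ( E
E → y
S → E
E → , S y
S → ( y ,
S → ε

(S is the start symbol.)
{ [E → . , S y], [E → . y], [S → . ( E], [S → . ( y ,], [S → . E], [S → .], [S' → . S] }

First, augment the grammar with S' → S
I₀ = CLOSURE({ [S' → . S] }):
  [S' → . S] has the dot before S: add [S → . ( E], [S → . E], [S → . ( y ,], [S → .]
  [S → . E] has the dot before E: add [E → . y], [E → . , S y]
No further items can be added.

I₀ = { [E → . , S y], [E → . y], [S → . ( E], [S → . ( y ,], [S → . E], [S → .], [S' → . S] }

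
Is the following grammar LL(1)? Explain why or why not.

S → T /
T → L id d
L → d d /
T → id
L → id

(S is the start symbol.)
No. Predict set conflict for T: { 'id' }

Relevant sets:
  FIRST(L) = { 'd', 'id' }

For T:
  PREDICT(T → L id d) = { 'd', 'id' }
  PREDICT(T → id) = { 'id' }
For L:
  PREDICT(L → d d '/') = { 'd' }
  PREDICT(L → id) = { 'id' }
S has a single production, so nothing to check there.

Conflict found: Predict set conflict for T: { 'id' }
The grammar is NOT LL(1).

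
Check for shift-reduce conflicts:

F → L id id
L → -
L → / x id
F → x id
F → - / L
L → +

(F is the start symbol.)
Yes — I2: [L → - .] vs [F → - . / L]

A shift-reduce conflict occurs when an LR(0) state has both:
  - a complete (reduce) item [A → α .] (dot at the end), and
  - a shift item [B → β . c γ] (dot before a terminal).

Augment with F' → F and build the canonical LR(0) collection (I0 = CLOSURE({[F' → . F]}), then GOTO on every symbol after a dot until no new states appear). It has 15 states:
  I0: { [F → . - / L], [F → . L id id], [F → . x id], [F' → . F], [L → . +], [L → . -], [L → . / x id] }  — shift
  I1: { [L → + .] }  — reduce
  I2: { [F → - . / L], [L → - .] }  — shift, reduce
  I3: { [L → / . x id] }  — shift
  I4: { [F' → F .] }  — accept
  I5: { [F → L . id id] }  — shift
  I6: { [F → x . id] }  — shift
  I7: { [F → x id .] }  — reduce
  I8: { [F → L id . id] }  — shift
  I9: { [F → L id id .] }  — reduce
  I10: { [L → / x . id] }  — shift
  I11: { [L → / x id .] }  — reduce
  I12: { [F → - / . L], [L → . +], [L → . -], [L → . / x id] }  — shift
  I13: { [L → - .] }  — reduce
  I14: { [F → - / L .] }  — reduce

I2 contains reduce item [L → - .] and shift item [F → - . / L] — shift-reduce conflict.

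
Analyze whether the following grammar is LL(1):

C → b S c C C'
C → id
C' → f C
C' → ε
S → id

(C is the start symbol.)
A grammar is LL(1) if for each non-terminal N with multiple productions, the predict sets of those productions are pairwise disjoint, where PREDICT(N → α) = (FIRST(α) \ {ε}) ∪ (FOLLOW(N) if α ⇒* ε).

Relevant sets:
  FOLLOW(C') = { $, 'f' }

For C:
  PREDICT(C → b S c C C') = { 'b' }
  PREDICT(C → id) = { 'id' }
For C':
  PREDICT(C' → f C) = { 'f' }
  PREDICT(C' → ε) = { $, 'f' }
S has a single production, so nothing to check there.

Conflict found: Predict set conflict for C': { 'f' }
The grammar is NOT LL(1).

Answer: No. Predict set conflict for C': { 'f' }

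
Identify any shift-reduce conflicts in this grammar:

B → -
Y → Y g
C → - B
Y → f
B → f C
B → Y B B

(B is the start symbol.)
Yes — I4: [Y → f .] vs [C → . - B]

A shift-reduce conflict occurs when an LR(0) state has both:
  - a complete (reduce) item [A → α .] (dot at the end), and
  - a shift item [B → β . c γ] (dot before a terminal).

Augment with B' → B and build the canonical LR(0) collection (I0 = CLOSURE({[B' → . B]}), then GOTO on every symbol after a dot until no new states appear). It has 11 states:
  I0: { [B → . -], [B → . Y B B], [B → . f C], [B' → . B], [Y → . Y g], [Y → . f] }  — shift
  I1: { [B → - .] }  — reduce
  I2: { [B' → B .] }  — accept
  I3: { [B → . -], [B → . Y B B], [B → . f C], [B → Y . B B], [Y → . Y g], [Y → . f], [Y → Y . g] }  — shift
  I4: { [B → f . C], [C → . - B], [Y → f .] }  — shift, reduce
  I5: { [B → . -], [B → . Y B B], [B → . f C], [C → - . B], [Y → . Y g], [Y → . f] }  — shift
  I6: { [B → f C .] }  — reduce
  I7: { [C → - B .] }  — reduce
  I8: { [B → . -], [B → . Y B B], [B → . f C], [B → Y B . B], [Y → . Y g], [Y → . f] }  — shift
  I9: { [Y → Y g .] }  — reduce
  I10: { [B → Y B B .] }  — reduce

I4 contains reduce item [Y → f .] and shift item [C → . - B] — shift-reduce conflict.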